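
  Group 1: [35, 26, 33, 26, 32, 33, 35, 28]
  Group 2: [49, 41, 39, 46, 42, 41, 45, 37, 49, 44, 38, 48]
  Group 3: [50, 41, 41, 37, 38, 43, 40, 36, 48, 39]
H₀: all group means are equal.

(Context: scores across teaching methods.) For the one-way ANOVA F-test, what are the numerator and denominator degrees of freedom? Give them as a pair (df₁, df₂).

k = 3 groups, N = 30 total
df = (k−1, N−k) = (3−1, 30−3) = (2, 27)

degrees of freedom = [2, 27]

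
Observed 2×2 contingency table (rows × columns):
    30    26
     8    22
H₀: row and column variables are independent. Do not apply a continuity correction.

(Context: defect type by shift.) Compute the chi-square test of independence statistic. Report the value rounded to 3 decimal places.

test statistic = 5.734

Row totals [56, 30], col totals [38, 48], n=86
χ² = (30−24.74)²/24.74 + (26−31.26)²/31.26 + (8−13.26)²/13.26 + (22−16.74)²/16.74 = 5.7338
df = 1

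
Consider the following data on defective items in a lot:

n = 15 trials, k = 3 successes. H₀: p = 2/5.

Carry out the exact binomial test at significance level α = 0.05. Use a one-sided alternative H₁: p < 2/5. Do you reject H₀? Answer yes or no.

reject H₀: no

Exact binomial: n=15, k=3, p₀=2/5=0.4000
P(X≤3) from Σ C(n,i)·p₀^i·(1−p₀)^(n−i)
p-value (one-sided, H₁ less) = 0.09050
At α=0.05: p ≥ α → fail to reject H₀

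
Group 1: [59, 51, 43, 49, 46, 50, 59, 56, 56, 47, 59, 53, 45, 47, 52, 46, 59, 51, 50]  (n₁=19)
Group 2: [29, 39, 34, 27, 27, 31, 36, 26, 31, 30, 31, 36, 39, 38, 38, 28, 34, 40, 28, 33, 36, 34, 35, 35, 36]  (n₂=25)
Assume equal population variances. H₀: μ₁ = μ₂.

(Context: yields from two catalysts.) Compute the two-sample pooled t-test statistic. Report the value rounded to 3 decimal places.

test statistic = 12.805

x̄₁=51.474, s₁=5.243, n₁=19
x̄₂=33.240, s₂=4.206, n₂=25
s_p² = [18·5.243² + 24·4.206²]/42 = 21.8880
SE = √(s_p²·(1/19+1/25)) = 1.4239
t = (51.474−33.240)/1.4239 = 12.8054
df = 42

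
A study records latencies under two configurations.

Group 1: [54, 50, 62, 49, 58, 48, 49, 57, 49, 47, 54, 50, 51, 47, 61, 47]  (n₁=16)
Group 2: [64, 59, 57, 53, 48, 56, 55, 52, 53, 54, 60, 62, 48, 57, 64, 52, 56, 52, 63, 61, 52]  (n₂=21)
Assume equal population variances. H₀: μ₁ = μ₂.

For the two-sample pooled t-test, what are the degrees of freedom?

df = n₁ + n₂ − 2 = 16 + 21 − 2 = 35

degrees of freedom = 35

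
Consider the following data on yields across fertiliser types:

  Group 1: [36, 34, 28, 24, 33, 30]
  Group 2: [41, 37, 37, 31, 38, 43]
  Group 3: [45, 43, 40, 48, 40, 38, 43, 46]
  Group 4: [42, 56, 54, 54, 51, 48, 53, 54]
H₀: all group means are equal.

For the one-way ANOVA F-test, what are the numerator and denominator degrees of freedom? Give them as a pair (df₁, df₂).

degrees of freedom = [3, 24]

k = 4 groups, N = 28 total
df = (k−1, N−k) = (4−1, 28−4) = (3, 24)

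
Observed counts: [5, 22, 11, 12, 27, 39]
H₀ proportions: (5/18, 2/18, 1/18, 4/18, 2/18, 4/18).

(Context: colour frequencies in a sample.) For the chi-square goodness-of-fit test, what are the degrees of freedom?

degrees of freedom = 5

df = k − 1 = 6 − 1 = 5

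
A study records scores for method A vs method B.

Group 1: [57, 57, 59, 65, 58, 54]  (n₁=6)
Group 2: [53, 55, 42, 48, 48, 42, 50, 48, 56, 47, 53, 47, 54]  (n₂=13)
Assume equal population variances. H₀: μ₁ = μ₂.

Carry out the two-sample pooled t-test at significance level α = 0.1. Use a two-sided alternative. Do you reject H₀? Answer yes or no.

reject H₀: yes

x̄₁=58.333, s₁=3.670, n₁=6
x̄₂=49.462, s₂=4.557, n₂=13
s_p² = [5·3.670² + 12·4.557²]/17 = 18.6214
SE = √(s_p²·(1/6+1/13)) = 2.1298
t = (58.333−49.462)/2.1298 = 4.1656
df = 17
p-value (two-sided) = 0.00065
At α=0.1: p < α → reject H₀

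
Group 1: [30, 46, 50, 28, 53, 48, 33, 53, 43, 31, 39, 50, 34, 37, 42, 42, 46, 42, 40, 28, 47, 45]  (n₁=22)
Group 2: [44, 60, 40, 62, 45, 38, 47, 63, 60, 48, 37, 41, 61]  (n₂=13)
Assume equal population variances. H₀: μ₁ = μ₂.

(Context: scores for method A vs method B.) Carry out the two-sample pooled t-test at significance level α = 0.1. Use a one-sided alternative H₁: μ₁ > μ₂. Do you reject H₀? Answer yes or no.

x̄₁=41.227, s₁=7.868, n₁=22
x̄₂=49.692, s₂=10.003, n₂=13
s_p² = [21·7.868² + 12·10.003²]/33 = 75.7768
SE = √(s_p²·(1/22+1/13)) = 3.0452
t = (41.227−49.692)/3.0452 = -2.7798
df = 33
p-value (one-sided, H₁ greater) = 0.99554
At α=0.1: p ≥ α → fail to reject H₀

reject H₀: no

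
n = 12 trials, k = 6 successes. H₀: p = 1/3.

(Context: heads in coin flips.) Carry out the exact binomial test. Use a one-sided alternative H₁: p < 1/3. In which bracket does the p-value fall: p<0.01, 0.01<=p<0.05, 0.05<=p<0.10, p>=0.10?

p-value bracket: p>=0.10

Exact binomial: n=12, k=6, p₀=1/3=0.3333
P(X≤6) from Σ C(n,i)·p₀^i·(1−p₀)^(n−i)
p-value (one-sided, H₁ less) = 0.93355
→ bracket: p>=0.10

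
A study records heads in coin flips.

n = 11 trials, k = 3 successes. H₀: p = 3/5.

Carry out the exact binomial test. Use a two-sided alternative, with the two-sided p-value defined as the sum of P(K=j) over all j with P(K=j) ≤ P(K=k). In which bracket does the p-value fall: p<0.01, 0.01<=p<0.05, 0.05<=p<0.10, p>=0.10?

Exact binomial: n=11, k=3, p₀=3/5=0.6000
P(X=j) = C(n,j)·p₀^j·(1−p₀)^(n−j); p = Σ P(X=j) over j with P(X=j) ≤ P(X=3)
p-value (two-sided) = 0.03291
→ bracket: 0.01<=p<0.05

p-value bracket: 0.01<=p<0.05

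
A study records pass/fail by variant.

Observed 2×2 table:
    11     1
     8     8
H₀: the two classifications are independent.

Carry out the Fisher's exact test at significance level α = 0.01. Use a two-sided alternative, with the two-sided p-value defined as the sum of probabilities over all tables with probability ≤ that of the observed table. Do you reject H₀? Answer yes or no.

Margins: r₁=12, r₂=16, c₁=19, c₂=9, n=28
p_obs = C(12,11)·C(16,8)/C(28,19); sum pmf over tables with pmf ≤ p_obs
p-value (two-sided) = 0.03896
At α=0.01: p ≥ α → fail to reject H₀

reject H₀: no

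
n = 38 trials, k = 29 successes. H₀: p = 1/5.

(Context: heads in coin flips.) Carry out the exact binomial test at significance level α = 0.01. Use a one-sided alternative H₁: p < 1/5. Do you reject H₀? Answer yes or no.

Exact binomial: n=38, k=29, p₀=1/5=0.2000
P(X≤29) from Σ C(n,i)·p₀^i·(1−p₀)^(n−i)
p-value (one-sided, H₁ less) = 1.00000
At α=0.01: p ≥ α → fail to reject H₀

reject H₀: no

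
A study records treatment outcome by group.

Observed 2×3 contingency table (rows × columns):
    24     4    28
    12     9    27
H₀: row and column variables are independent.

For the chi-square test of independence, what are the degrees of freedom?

degrees of freedom = 2

df = (r−1)(c−1) = (2−1)·(3−1) = 2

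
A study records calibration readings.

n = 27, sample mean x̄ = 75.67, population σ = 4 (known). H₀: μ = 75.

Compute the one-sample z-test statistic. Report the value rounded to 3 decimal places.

test statistic = 0.870

SE = σ/√n = 4/√27 = 0.7698
z = (x̄−μ₀)/SE = (75.67−75)/0.7698 = 0.8704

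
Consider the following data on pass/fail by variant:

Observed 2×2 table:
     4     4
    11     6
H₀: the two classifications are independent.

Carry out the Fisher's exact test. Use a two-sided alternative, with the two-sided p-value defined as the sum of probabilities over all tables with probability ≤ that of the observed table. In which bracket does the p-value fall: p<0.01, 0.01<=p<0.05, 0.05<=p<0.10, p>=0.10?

Margins: r₁=8, r₂=17, c₁=15, c₂=10, n=25
p_obs = C(8,4)·C(17,11)/C(25,15); sum pmf over tables with pmf ≤ p_obs
p-value (two-sided) = 0.66682
→ bracket: p>=0.10

p-value bracket: p>=0.10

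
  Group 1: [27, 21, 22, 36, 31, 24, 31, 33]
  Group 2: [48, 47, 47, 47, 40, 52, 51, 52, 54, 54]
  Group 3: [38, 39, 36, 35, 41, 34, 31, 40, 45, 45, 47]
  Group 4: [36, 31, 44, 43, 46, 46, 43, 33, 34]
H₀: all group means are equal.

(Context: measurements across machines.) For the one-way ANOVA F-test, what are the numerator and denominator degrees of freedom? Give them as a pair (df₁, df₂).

degrees of freedom = [3, 34]

k = 4 groups, N = 38 total
df = (k−1, N−k) = (4−1, 38−4) = (3, 34)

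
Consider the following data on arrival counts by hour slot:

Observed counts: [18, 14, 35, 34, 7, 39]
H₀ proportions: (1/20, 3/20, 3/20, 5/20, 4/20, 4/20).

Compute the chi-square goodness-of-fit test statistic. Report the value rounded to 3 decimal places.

test statistic = 46.383

n = 147; E_i = n·p_i = [7.35, 22.05, 22.05, 36.75, 29.40, 29.40]
χ² = (18−7.35)²/7.35 + (14−22.05)²/22.05 + (35−22.05)²/22.05 + (34−36.75)²/36.75 + (7−29.40)²/29.40 + (39−29.40)²/29.40 = 46.3832
df = 5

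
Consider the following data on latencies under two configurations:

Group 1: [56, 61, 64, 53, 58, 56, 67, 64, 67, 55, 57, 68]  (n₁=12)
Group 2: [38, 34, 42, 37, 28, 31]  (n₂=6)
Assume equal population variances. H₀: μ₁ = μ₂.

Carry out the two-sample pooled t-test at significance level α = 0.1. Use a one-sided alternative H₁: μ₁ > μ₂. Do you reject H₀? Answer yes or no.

reject H₀: yes

x̄₁=60.500, s₁=5.317, n₁=12
x̄₂=35.000, s₂=5.060, n₂=6
s_p² = [11·5.317² + 5·5.060²]/16 = 27.4375
SE = √(s_p²·(1/12+1/6)) = 2.6190
t = (60.500−35.000)/2.6190 = 9.7364
df = 16
p-value (one-sided, H₁ greater) = 0.00000
At α=0.1: p < α → reject H₀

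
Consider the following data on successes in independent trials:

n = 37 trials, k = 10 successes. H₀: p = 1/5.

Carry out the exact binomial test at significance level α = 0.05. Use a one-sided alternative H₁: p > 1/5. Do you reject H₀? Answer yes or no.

Exact binomial: n=37, k=10, p₀=1/5=0.2000
P(X≥10) from Σ C(n,i)·p₀^i·(1−p₀)^(n−i)
p-value (one-sided, H₁ greater) = 0.19089
At α=0.05: p ≥ α → fail to reject H₀

reject H₀: no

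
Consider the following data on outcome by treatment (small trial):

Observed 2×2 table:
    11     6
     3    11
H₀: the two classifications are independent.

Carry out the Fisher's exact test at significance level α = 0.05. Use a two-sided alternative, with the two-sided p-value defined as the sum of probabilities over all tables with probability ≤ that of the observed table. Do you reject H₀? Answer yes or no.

reject H₀: yes

Margins: r₁=17, r₂=14, c₁=14, c₂=17, n=31
p_obs = C(17,11)·C(14,3)/C(31,14); sum pmf over tables with pmf ≤ p_obs
p-value (two-sided) = 0.02920
At α=0.05: p < α → reject H₀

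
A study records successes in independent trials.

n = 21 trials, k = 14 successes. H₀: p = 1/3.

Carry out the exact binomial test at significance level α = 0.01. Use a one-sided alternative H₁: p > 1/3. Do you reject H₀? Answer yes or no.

Exact binomial: n=21, k=14, p₀=1/3=0.3333
P(X≥14) from Σ C(n,i)·p₀^i·(1−p₀)^(n−i)
p-value (one-sided, H₁ greater) = 0.00183
At α=0.01: p < α → reject H₀

reject H₀: yes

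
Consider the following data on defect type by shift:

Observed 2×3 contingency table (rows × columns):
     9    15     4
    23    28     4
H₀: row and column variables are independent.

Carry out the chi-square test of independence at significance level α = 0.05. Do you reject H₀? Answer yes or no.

reject H₀: no

Row totals [28, 55], col totals [32, 43, 8], n=83
χ² = (9−10.80)²/10.80 + (15−14.51)²/14.51 + (4−2.70)²/2.70 + (23−21.20)²/21.20 + (28−28.49)²/28.49 + (4−5.30)²/5.30 = 1.4226
df = 2
p-value (upper-tail) = 0.49099
At α=0.05: p ≥ α → fail to reject H₀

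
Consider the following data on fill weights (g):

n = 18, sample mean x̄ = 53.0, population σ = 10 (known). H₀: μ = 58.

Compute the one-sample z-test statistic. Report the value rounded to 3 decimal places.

test statistic = -2.121

SE = σ/√n = 10/√18 = 2.3570
z = (x̄−μ₀)/SE = (53.0−58)/2.3570 = -2.1213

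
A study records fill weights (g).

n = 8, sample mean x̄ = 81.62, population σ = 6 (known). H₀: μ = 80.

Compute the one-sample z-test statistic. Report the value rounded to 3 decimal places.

test statistic = 0.764

SE = σ/√n = 6/√8 = 2.1213
z = (x̄−μ₀)/SE = (81.62−80)/2.1213 = 0.7637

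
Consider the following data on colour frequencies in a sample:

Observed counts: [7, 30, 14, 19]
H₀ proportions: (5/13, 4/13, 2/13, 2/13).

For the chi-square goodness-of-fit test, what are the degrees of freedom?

degrees of freedom = 3

df = k − 1 = 4 − 1 = 3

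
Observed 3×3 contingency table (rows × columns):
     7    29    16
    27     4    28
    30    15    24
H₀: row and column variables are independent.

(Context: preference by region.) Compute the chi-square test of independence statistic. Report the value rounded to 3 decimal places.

test statistic = 38.284

Row totals [52, 59, 69], col totals [64, 48, 68], n=180
χ² = (7−18.49)²/18.49 + (29−13.87)²/13.87 + (16−19.64)²/19.64 + (27−20.98)²/20.98 + (4−15.73)²/15.73 + (28−22.29)²/22.29 + (30−24.53)²/24.53 + (15−18.40)²/18.40 + (24−26.07)²/26.07 = 38.2837
df = 4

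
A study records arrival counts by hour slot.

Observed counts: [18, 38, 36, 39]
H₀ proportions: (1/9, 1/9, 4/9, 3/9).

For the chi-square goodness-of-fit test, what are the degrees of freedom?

df = k − 1 = 4 − 1 = 3

degrees of freedom = 3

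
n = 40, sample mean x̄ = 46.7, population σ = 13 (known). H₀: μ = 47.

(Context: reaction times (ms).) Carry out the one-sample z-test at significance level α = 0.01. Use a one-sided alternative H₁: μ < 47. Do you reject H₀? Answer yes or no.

reject H₀: no

SE = σ/√n = 13/√40 = 2.0555
z = (x̄−μ₀)/SE = (46.7−47)/2.0555 = -0.1460
p-value (one-sided, H₁ less) = 0.44198
At α=0.01: p ≥ α → fail to reject H₀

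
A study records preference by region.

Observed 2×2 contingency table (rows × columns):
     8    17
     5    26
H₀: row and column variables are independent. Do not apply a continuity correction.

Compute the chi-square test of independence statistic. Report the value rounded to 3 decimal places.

test statistic = 1.956

Row totals [25, 31], col totals [13, 43], n=56
χ² = (8−5.80)²/5.80 + (17−19.20)²/19.20 + (5−7.20)²/7.20 + (26−23.80)²/23.80 = 1.9556
df = 1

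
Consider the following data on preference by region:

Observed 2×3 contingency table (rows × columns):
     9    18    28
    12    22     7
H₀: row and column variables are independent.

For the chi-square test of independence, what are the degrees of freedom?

degrees of freedom = 2

df = (r−1)(c−1) = (2−1)·(3−1) = 2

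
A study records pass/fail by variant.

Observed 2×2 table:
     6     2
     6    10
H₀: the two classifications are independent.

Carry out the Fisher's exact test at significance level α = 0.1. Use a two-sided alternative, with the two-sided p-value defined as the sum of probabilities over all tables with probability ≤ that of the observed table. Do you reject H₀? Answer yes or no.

Margins: r₁=8, r₂=16, c₁=12, c₂=12, n=24
p_obs = C(8,6)·C(16,6)/C(24,12); sum pmf over tables with pmf ≤ p_obs
p-value (two-sided) = 0.19303
At α=0.1: p ≥ α → fail to reject H₀

reject H₀: no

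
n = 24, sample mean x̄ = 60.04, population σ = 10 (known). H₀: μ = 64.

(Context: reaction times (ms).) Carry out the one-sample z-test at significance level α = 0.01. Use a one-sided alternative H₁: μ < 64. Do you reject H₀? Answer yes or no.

SE = σ/√n = 10/√24 = 2.0412
z = (x̄−μ₀)/SE = (60.04−64)/2.0412 = -1.9400
p-value (one-sided, H₁ less) = 0.02619
At α=0.01: p ≥ α → fail to reject H₀

reject H₀: no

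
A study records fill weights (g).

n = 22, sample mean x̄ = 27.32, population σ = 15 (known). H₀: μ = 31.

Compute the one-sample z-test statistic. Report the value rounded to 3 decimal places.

test statistic = -1.151

SE = σ/√n = 15/√22 = 3.1980
z = (x̄−μ₀)/SE = (27.32−31)/3.1980 = -1.1507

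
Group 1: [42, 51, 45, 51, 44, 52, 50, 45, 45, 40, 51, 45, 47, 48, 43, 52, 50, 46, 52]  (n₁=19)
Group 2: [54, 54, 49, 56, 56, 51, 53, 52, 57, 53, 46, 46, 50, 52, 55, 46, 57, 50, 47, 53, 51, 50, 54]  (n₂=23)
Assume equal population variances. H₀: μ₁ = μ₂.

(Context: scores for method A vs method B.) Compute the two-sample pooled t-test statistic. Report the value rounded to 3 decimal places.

x̄₁=47.316, s₁=3.772, n₁=19
x̄₂=51.826, s₂=3.446, n₂=23
s_p² = [18·3.772² + 22·3.446²]/40 = 12.9352
SE = √(s_p²·(1/19+1/23)) = 1.1150
t = (47.316−51.826)/1.1150 = -4.0451
df = 40

test statistic = -4.045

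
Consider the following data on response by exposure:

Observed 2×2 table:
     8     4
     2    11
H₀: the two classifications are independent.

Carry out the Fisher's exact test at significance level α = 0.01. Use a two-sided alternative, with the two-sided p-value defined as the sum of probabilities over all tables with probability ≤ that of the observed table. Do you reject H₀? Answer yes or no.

reject H₀: no

Margins: r₁=12, r₂=13, c₁=10, c₂=15, n=25
p_obs = C(12,8)·C(13,2)/C(25,10); sum pmf over tables with pmf ≤ p_obs
p-value (two-sided) = 0.01542
At α=0.01: p ≥ α → fail to reject H₀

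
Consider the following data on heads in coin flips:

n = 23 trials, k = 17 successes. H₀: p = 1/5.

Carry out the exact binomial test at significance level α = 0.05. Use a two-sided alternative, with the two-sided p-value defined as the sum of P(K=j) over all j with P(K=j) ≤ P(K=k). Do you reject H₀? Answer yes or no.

Exact binomial: n=23, k=17, p₀=1/5=0.2000
P(X=j) = C(n,j)·p₀^j·(1−p₀)^(n−j); p = Σ P(X=j) over j with P(X=j) ≤ P(X=17)
p-value (two-sided) = 0.00000
At α=0.05: p < α → reject H₀

reject H₀: yes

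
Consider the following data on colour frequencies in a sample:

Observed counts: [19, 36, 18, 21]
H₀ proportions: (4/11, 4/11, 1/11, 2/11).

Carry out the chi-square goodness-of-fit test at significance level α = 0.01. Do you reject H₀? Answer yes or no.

n = 94; E_i = n·p_i = [34.18, 34.18, 8.55, 17.09]
χ² = (19−34.18)²/34.18 + (36−34.18)²/34.18 + (18−8.55)²/8.55 + (21−17.09)²/17.09 = 18.1941
df = 3
p-value (upper-tail) = 0.00040
At α=0.01: p < α → reject H₀

reject H₀: yes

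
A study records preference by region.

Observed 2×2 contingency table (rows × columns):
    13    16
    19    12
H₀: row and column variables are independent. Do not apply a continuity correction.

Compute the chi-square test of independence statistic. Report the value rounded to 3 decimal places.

Row totals [29, 31], col totals [32, 28], n=60
χ² = (13−15.47)²/15.47 + (16−13.53)²/13.53 + (19−16.53)²/16.53 + (12−14.47)²/14.47 = 1.6316
df = 1

test statistic = 1.632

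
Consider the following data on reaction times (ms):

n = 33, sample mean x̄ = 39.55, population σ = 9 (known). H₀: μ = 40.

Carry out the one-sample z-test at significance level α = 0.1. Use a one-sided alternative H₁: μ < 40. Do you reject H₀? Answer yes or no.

SE = σ/√n = 9/√33 = 1.5667
z = (x̄−μ₀)/SE = (39.55−40)/1.5667 = -0.2872
p-value (one-sided, H₁ less) = 0.38697
At α=0.1: p ≥ α → fail to reject H₀

reject H₀: no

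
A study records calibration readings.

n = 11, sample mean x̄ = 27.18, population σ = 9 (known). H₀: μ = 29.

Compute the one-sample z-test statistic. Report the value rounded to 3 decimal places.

test statistic = -0.671

SE = σ/√n = 9/√11 = 2.7136
z = (x̄−μ₀)/SE = (27.18−29)/2.7136 = -0.6707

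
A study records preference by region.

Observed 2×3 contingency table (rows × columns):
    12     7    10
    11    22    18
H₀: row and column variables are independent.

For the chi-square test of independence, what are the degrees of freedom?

df = (r−1)(c−1) = (2−1)·(3−1) = 2

degrees of freedom = 2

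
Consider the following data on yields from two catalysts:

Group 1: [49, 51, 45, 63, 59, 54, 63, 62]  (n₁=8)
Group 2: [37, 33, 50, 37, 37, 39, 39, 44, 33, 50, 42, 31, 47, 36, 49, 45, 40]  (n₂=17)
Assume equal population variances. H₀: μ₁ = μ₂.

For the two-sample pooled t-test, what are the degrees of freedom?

degrees of freedom = 23

df = n₁ + n₂ − 2 = 8 + 17 − 2 = 23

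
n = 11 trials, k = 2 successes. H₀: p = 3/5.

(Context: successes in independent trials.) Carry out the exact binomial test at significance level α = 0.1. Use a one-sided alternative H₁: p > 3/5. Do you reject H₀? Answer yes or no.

Exact binomial: n=11, k=2, p₀=3/5=0.6000
P(X≥2) from Σ C(n,i)·p₀^i·(1−p₀)^(n−i)
p-value (one-sided, H₁ greater) = 0.99927
At α=0.1: p ≥ α → fail to reject H₀

reject H₀: no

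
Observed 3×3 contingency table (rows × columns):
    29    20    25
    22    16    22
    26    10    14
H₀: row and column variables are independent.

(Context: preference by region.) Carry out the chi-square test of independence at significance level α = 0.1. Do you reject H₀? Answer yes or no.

Row totals [74, 60, 50], col totals [77, 46, 61], n=184
χ² = (29−30.97)²/30.97 + (20−18.50)²/18.50 + (25−24.53)²/24.53 + (22−25.11)²/25.11 + (16−15.00)²/15.00 + (22−19.89)²/19.89 + (26−20.92)²/20.92 + (10−12.50)²/12.50 + (14−16.58)²/16.58 = 3.0624
df = 4
p-value (upper-tail) = 0.54744
At α=0.1: p ≥ α → fail to reject H₀

reject H₀: no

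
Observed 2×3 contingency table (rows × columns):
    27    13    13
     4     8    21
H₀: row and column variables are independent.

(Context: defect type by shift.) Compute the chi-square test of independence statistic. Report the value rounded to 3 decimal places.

Row totals [53, 33], col totals [31, 21, 34], n=86
χ² = (27−19.10)²/19.10 + (13−12.94)²/12.94 + (13−20.95)²/20.95 + (4−11.90)²/11.90 + (8−8.06)²/8.06 + (21−13.05)²/13.05 = 16.3716
df = 2

test statistic = 16.372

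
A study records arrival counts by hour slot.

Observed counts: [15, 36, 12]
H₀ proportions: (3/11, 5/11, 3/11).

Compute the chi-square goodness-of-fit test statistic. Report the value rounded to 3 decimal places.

test statistic = 3.733

n = 63; E_i = n·p_i = [17.18, 28.64, 17.18]
χ² = (15−17.18)²/17.18 + (36−28.64)²/28.64 + (12−17.18)²/17.18 = 3.7333
df = 2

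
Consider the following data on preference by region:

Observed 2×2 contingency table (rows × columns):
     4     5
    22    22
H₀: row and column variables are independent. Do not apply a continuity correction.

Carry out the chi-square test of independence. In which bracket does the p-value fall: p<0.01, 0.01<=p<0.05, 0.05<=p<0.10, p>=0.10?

Row totals [9, 44], col totals [26, 27], n=53
χ² = (4−4.42)²/4.42 + (5−4.58)²/4.58 + (22−21.58)²/21.58 + (22−22.42)²/22.42 = 0.0923
df = 1
p-value (upper-tail) = 0.76130
→ bracket: p>=0.10

p-value bracket: p>=0.10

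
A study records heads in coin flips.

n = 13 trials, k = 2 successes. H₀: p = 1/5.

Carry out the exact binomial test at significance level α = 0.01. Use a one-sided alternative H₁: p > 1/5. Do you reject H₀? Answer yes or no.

Exact binomial: n=13, k=2, p₀=1/5=0.2000
P(X≥2) from Σ C(n,i)·p₀^i·(1−p₀)^(n−i)
p-value (one-sided, H₁ greater) = 0.76635
At α=0.01: p ≥ α → fail to reject H₀

reject H₀: no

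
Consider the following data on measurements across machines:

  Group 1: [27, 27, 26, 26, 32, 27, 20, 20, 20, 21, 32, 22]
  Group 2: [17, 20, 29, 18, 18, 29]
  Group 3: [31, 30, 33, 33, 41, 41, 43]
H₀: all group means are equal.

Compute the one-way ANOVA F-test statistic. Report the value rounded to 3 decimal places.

Group means [25.00, 21.83, 36.00], grand mean 27.320
SSB = Σnᵢ(x̄ᵢ−x̄)² = 772.607; SSW = ΣΣ(x−x̄ᵢ)² = 548.833
MSB = 772.607/2 = 386.3033; MSW = 548.833/22 = 24.9470
F = MSB/MSW = 15.4850
df = (2, 22)

test statistic = 15.485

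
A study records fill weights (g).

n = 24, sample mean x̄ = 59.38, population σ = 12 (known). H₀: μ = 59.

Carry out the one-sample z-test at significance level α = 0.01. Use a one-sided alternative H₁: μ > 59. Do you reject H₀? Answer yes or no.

SE = σ/√n = 12/√24 = 2.4495
z = (x̄−μ₀)/SE = (59.38−59)/2.4495 = 0.1551
p-value (one-sided, H₁ greater) = 0.43836
At α=0.01: p ≥ α → fail to reject H₀

reject H₀: no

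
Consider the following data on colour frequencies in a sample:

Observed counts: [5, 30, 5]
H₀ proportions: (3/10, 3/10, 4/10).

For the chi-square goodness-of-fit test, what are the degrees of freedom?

degrees of freedom = 2

df = k − 1 = 3 − 1 = 2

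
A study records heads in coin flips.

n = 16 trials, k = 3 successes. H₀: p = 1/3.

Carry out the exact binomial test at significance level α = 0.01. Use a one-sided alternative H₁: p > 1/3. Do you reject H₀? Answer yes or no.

reject H₀: no

Exact binomial: n=16, k=3, p₀=1/3=0.3333
P(X≥3) from Σ C(n,i)·p₀^i·(1−p₀)^(n−i)
p-value (one-sided, H₁ greater) = 0.94062
At α=0.01: p ≥ α → fail to reject H₀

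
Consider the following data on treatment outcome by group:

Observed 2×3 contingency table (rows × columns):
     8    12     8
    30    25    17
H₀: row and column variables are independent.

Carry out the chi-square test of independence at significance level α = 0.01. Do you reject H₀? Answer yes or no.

reject H₀: no

Row totals [28, 72], col totals [38, 37, 25], n=100
χ² = (8−10.64)²/10.64 + (12−10.36)²/10.36 + (8−7.00)²/7.00 + (30−27.36)²/27.36 + (25−26.64)²/26.64 + (17−18.00)²/18.00 = 1.4688
df = 2
p-value (upper-tail) = 0.47980
At α=0.01: p ≥ α → fail to reject H₀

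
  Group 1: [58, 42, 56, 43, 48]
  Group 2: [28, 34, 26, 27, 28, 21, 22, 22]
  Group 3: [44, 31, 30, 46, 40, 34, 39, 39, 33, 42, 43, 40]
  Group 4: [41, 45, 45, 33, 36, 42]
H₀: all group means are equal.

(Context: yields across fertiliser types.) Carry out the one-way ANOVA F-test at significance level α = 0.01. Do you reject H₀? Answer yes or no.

reject H₀: yes

Group means [49.40, 26.00, 38.42, 40.33], grand mean 37.355
SSB = Σnᵢ(x̄ᵢ−x̄)² = 1823.647; SSW = ΣΣ(x−x̄ᵢ)² = 767.450
MSB = 1823.647/3 = 607.8823; MSW = 767.450/27 = 28.4241
F = MSB/MSW = 21.3862
df = (3, 27)
p-value (upper-tail) = 0.00000
At α=0.01: p < α → reject H₀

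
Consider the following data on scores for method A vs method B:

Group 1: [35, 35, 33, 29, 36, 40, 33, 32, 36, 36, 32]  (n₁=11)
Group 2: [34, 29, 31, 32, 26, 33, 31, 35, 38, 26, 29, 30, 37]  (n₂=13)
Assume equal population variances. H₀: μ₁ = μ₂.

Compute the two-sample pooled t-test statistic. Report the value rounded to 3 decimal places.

x̄₁=34.273, s₁=2.901, n₁=11
x̄₂=31.615, s₂=3.754, n₂=13
s_p² = [10·2.901² + 12·3.754²]/22 = 11.5118
SE = √(s_p²·(1/11+1/13)) = 1.3900
t = (34.273−31.615)/1.3900 = 1.9118
df = 22

test statistic = 1.912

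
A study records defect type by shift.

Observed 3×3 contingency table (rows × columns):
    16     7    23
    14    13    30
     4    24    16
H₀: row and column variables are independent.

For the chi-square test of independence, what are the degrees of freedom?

degrees of freedom = 4

df = (r−1)(c−1) = (3−1)·(3−1) = 4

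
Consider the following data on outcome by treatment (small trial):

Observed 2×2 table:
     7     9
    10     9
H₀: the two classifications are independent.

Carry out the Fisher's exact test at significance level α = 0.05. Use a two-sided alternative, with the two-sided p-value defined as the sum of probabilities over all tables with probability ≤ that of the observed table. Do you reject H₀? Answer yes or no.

reject H₀: no

Margins: r₁=16, r₂=19, c₁=17, c₂=18, n=35
p_obs = C(16,7)·C(19,10)/C(35,17); sum pmf over tables with pmf ≤ p_obs
p-value (two-sided) = 0.73799
At α=0.05: p ≥ α → fail to reject H₀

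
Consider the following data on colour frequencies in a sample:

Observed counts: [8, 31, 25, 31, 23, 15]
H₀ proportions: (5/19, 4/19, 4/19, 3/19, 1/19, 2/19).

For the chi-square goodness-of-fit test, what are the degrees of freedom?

df = k − 1 = 6 − 1 = 5

degrees of freedom = 5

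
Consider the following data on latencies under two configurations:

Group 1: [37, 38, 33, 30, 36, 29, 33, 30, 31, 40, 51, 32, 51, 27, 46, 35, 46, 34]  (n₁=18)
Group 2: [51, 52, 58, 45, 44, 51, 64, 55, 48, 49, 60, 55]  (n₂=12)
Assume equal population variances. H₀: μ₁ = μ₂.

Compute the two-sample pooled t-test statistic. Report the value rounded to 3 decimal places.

x̄₁=36.611, s₁=7.397, n₁=18
x̄₂=52.667, s₂=6.005, n₂=12
s_p² = [17·7.397² + 11·6.005²]/28 = 47.3909
SE = √(s_p²·(1/18+1/12)) = 2.5656
t = (36.611−52.667)/2.5656 = -6.2581
df = 28

test statistic = -6.258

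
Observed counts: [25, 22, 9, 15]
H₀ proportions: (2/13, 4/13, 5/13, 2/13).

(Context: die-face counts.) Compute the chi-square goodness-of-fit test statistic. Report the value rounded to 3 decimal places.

test statistic = 31.938

n = 71; E_i = n·p_i = [10.92, 21.85, 27.31, 10.92]
χ² = (25−10.92)²/10.92 + (22−21.85)²/21.85 + (9−27.31)²/27.31 + (15−10.92)²/10.92 = 31.9380
df = 3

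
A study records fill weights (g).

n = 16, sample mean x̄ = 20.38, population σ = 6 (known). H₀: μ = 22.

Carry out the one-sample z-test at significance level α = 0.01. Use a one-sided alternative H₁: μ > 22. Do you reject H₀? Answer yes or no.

reject H₀: no

SE = σ/√n = 6/√16 = 1.5000
z = (x̄−μ₀)/SE = (20.38−22)/1.5000 = -1.0800
p-value (one-sided, H₁ greater) = 0.85993
At α=0.01: p ≥ α → fail to reject H₀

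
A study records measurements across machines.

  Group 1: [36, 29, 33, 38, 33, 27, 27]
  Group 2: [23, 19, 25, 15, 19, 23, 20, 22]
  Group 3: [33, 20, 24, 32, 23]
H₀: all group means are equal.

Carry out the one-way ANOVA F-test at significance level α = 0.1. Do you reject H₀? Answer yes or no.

reject H₀: yes

Group means [31.86, 20.75, 26.40], grand mean 26.050
SSB = Σnᵢ(x̄ᵢ−x̄)² = 461.393; SSW = ΣΣ(x−x̄ᵢ)² = 315.557
MSB = 461.393/2 = 230.6964; MSW = 315.557/17 = 18.5622
F = MSB/MSW = 12.4283
df = (2, 17)
p-value (upper-tail) = 0.00047
At α=0.1: p < α → reject H₀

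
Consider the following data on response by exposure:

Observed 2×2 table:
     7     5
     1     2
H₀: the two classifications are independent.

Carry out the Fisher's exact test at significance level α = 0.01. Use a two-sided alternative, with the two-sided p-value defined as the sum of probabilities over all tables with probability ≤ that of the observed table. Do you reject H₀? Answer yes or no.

Margins: r₁=12, r₂=3, c₁=8, c₂=7, n=15
p_obs = C(12,7)·C(3,1)/C(15,8); sum pmf over tables with pmf ≤ p_obs
p-value (two-sided) = 0.56923
At α=0.01: p ≥ α → fail to reject H₀

reject H₀: no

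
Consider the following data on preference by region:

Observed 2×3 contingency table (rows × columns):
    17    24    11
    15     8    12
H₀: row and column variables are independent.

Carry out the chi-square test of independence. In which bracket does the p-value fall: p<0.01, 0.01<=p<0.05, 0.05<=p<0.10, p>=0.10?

p-value bracket: 0.05<=p<0.10

Row totals [52, 35], col totals [32, 32, 23], n=87
χ² = (17−19.13)²/19.13 + (24−19.13)²/19.13 + (11−13.75)²/13.75 + (15−12.87)²/12.87 + (8−12.87)²/12.87 + (12−9.25)²/9.25 = 5.0390
df = 2
p-value (upper-tail) = 0.08050
→ bracket: 0.05<=p<0.10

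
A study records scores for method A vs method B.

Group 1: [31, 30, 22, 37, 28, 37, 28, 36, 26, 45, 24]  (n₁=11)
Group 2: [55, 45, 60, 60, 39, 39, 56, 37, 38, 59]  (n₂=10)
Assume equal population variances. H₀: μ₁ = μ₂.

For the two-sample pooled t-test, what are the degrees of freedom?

df = n₁ + n₂ − 2 = 11 + 10 − 2 = 19

degrees of freedom = 19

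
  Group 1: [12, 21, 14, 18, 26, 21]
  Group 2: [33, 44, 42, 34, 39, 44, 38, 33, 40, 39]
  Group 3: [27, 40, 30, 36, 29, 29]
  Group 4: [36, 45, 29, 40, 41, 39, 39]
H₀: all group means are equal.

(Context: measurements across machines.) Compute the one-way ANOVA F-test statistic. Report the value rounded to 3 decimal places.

test statistic = 26.094

Group means [18.67, 38.60, 31.83, 38.43], grand mean 33.034
SSB = Σnᵢ(x̄ᵢ−x̄)² = 1760.685; SSW = ΣΣ(x−x̄ᵢ)² = 562.281
MSB = 1760.685/3 = 586.8949; MSW = 562.281/25 = 22.4912
F = MSB/MSW = 26.0944
df = (3, 25)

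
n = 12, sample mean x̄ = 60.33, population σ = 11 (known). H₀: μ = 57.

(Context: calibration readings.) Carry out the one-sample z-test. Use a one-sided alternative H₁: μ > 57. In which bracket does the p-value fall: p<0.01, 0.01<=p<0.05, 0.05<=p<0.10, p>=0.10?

SE = σ/√n = 11/√12 = 3.1754
z = (x̄−μ₀)/SE = (60.33−57)/3.1754 = 1.0487
p-value (one-sided, H₁ greater) = 0.14716
→ bracket: p>=0.10

p-value bracket: p>=0.10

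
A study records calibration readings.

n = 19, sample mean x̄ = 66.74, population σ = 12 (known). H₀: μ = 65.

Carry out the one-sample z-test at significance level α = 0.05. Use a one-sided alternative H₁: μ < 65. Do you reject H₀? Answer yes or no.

reject H₀: no

SE = σ/√n = 12/√19 = 2.7530
z = (x̄−μ₀)/SE = (66.74−65)/2.7530 = 0.6320
p-value (one-sided, H₁ less) = 0.73632
At α=0.05: p ≥ α → fail to reject H₀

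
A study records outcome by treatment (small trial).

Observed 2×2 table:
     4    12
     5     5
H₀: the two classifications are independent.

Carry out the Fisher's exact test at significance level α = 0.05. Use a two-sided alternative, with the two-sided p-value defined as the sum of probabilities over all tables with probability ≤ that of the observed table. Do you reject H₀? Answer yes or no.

reject H₀: no

Margins: r₁=16, r₂=10, c₁=9, c₂=17, n=26
p_obs = C(16,4)·C(10,5)/C(26,9); sum pmf over tables with pmf ≤ p_obs
p-value (two-sided) = 0.23412
At α=0.05: p ≥ α → fail to reject H₀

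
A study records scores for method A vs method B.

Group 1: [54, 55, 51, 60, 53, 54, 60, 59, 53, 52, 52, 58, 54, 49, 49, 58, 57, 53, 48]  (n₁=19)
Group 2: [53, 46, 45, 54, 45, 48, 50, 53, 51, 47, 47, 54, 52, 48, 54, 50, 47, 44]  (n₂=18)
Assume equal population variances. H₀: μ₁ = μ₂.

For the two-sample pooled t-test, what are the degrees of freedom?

df = n₁ + n₂ − 2 = 19 + 18 − 2 = 35

degrees of freedom = 35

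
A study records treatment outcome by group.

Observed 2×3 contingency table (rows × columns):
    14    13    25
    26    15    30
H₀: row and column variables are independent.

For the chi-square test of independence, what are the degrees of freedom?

degrees of freedom = 2

df = (r−1)(c−1) = (2−1)·(3−1) = 2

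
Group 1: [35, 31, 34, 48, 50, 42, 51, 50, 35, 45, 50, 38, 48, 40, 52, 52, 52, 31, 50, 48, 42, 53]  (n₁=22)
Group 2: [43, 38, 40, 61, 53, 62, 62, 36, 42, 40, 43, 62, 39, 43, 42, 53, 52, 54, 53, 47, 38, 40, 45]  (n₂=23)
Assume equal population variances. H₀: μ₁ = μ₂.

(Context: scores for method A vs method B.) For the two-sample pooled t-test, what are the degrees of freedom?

df = n₁ + n₂ − 2 = 22 + 23 − 2 = 43

degrees of freedom = 43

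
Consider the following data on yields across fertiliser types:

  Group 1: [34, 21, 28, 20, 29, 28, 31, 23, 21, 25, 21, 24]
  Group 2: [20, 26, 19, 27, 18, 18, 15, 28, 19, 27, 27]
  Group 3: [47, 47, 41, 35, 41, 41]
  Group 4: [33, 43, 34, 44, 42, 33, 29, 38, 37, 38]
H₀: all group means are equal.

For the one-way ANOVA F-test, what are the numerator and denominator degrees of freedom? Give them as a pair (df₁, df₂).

k = 4 groups, N = 39 total
df = (k−1, N−k) = (4−1, 39−4) = (3, 35)

degrees of freedom = [3, 35]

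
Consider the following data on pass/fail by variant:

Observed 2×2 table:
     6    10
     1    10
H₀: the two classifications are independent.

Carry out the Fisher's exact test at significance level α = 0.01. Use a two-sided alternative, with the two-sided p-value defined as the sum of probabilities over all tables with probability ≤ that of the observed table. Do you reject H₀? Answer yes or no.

reject H₀: no

Margins: r₁=16, r₂=11, c₁=7, c₂=20, n=27
p_obs = C(16,6)·C(11,1)/C(27,7); sum pmf over tables with pmf ≤ p_obs
p-value (two-sided) = 0.18320
At α=0.01: p ≥ α → fail to reject H₀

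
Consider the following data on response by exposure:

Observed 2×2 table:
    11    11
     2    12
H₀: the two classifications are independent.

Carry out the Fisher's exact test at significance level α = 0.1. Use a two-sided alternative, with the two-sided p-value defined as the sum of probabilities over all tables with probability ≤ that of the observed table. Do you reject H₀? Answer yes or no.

Margins: r₁=22, r₂=14, c₁=13, c₂=23, n=36
p_obs = C(22,11)·C(14,2)/C(36,13); sum pmf over tables with pmf ≤ p_obs
p-value (two-sided) = 0.03896
At α=0.1: p < α → reject H₀

reject H₀: yes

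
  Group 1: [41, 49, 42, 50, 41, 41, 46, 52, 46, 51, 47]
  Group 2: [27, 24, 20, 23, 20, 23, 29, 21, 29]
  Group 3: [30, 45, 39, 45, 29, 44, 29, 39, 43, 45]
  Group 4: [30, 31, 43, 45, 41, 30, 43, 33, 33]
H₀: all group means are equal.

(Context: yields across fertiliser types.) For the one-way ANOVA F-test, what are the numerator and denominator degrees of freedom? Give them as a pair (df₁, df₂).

k = 4 groups, N = 39 total
df = (k−1, N−k) = (4−1, 39−4) = (3, 35)

degrees of freedom = [3, 35]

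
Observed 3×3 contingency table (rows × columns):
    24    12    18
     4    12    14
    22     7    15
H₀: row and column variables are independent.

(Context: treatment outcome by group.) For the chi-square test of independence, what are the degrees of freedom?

df = (r−1)(c−1) = (3−1)·(3−1) = 4

degrees of freedom = 4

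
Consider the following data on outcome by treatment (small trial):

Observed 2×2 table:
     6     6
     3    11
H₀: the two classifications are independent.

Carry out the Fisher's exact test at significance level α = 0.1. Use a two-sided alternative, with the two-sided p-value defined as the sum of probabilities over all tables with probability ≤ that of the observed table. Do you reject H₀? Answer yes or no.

reject H₀: no

Margins: r₁=12, r₂=14, c₁=9, c₂=17, n=26
p_obs = C(12,6)·C(14,3)/C(26,9); sum pmf over tables with pmf ≤ p_obs
p-value (two-sided) = 0.21767
At α=0.1: p ≥ α → fail to reject H₀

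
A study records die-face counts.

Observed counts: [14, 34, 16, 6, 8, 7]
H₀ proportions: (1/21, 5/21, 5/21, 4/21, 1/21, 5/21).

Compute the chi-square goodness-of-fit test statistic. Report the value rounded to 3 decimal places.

test statistic = 53.649

n = 85; E_i = n·p_i = [4.05, 20.24, 20.24, 16.19, 4.05, 20.24]
χ² = (14−4.05)²/4.05 + (34−20.24)²/20.24 + (16−20.24)²/20.24 + (6−16.19)²/16.19 + (8−4.05)²/4.05 + (7−20.24)²/20.24 = 53.6494
df = 5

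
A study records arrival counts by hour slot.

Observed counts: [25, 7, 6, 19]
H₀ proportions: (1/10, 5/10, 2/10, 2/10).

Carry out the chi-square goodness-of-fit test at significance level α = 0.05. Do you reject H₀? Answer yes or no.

n = 57; E_i = n·p_i = [5.70, 28.50, 11.40, 11.40]
χ² = (25−5.70)²/5.70 + (7−28.50)²/28.50 + (6−11.40)²/11.40 + (19−11.40)²/11.40 = 89.1930
df = 3
p-value (upper-tail) = 0.00000
At α=0.05: p < α → reject H₀

reject H₀: yes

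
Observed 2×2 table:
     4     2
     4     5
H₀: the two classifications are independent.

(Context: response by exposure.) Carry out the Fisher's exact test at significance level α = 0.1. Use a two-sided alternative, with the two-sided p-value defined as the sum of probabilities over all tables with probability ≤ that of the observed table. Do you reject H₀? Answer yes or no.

reject H₀: no

Margins: r₁=6, r₂=9, c₁=8, c₂=7, n=15
p_obs = C(6,4)·C(9,4)/C(15,8); sum pmf over tables with pmf ≤ p_obs
p-value (two-sided) = 0.60839
At α=0.1: p ≥ α → fail to reject H₀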